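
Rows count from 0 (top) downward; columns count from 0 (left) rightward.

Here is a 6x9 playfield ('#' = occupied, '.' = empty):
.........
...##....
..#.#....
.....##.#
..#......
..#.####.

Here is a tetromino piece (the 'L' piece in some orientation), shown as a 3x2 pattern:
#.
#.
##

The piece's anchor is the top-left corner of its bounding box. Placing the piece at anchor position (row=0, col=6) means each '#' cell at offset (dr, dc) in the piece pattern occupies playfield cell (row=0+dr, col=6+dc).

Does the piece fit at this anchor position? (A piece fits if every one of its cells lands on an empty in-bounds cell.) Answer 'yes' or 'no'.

Answer: yes

Derivation:
Check each piece cell at anchor (0, 6):
  offset (0,0) -> (0,6): empty -> OK
  offset (1,0) -> (1,6): empty -> OK
  offset (2,0) -> (2,6): empty -> OK
  offset (2,1) -> (2,7): empty -> OK
All cells valid: yes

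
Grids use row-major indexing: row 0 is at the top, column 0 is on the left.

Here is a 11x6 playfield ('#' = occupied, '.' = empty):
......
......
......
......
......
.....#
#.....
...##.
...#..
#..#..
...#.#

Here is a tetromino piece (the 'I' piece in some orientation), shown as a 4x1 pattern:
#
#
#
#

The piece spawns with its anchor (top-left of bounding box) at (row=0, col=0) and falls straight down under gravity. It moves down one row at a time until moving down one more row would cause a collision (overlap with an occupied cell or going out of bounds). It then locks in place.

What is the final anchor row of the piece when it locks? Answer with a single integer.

Answer: 2

Derivation:
Spawn at (row=0, col=0). Try each row:
  row 0: fits
  row 1: fits
  row 2: fits
  row 3: blocked -> lock at row 2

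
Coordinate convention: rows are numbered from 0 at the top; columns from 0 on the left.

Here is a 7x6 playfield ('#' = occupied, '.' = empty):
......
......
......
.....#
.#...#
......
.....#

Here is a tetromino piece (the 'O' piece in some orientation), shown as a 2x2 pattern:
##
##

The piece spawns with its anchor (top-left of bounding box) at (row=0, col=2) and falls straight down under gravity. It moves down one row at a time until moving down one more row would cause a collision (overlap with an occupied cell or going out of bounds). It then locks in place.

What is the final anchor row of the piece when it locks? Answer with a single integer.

Answer: 5

Derivation:
Spawn at (row=0, col=2). Try each row:
  row 0: fits
  row 1: fits
  row 2: fits
  row 3: fits
  row 4: fits
  row 5: fits
  row 6: blocked -> lock at row 5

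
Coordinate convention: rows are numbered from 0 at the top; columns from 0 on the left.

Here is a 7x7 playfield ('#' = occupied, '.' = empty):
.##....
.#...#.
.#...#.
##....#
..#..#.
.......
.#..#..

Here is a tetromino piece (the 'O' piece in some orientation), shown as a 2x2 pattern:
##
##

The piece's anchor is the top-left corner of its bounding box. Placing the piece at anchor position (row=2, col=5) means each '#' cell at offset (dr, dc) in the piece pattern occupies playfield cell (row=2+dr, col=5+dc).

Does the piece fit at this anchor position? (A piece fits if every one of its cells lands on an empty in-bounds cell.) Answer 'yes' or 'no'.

Answer: no

Derivation:
Check each piece cell at anchor (2, 5):
  offset (0,0) -> (2,5): occupied ('#') -> FAIL
  offset (0,1) -> (2,6): empty -> OK
  offset (1,0) -> (3,5): empty -> OK
  offset (1,1) -> (3,6): occupied ('#') -> FAIL
All cells valid: no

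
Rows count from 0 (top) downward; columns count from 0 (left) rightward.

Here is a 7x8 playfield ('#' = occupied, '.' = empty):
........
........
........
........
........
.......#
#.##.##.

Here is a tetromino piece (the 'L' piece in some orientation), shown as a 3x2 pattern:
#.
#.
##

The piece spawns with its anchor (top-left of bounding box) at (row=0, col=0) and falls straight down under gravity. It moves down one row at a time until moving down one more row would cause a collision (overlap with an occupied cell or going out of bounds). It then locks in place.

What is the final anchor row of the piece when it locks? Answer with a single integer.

Spawn at (row=0, col=0). Try each row:
  row 0: fits
  row 1: fits
  row 2: fits
  row 3: fits
  row 4: blocked -> lock at row 3

Answer: 3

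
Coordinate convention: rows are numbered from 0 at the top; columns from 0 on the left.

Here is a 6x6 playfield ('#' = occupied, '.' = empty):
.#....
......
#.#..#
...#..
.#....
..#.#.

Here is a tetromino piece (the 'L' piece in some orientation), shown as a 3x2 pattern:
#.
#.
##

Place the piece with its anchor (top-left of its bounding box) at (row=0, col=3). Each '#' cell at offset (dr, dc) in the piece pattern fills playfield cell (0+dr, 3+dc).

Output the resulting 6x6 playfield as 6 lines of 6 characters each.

Fill (0+0,3+0) = (0,3)
Fill (0+1,3+0) = (1,3)
Fill (0+2,3+0) = (2,3)
Fill (0+2,3+1) = (2,4)

Answer: .#.#..
...#..
#.####
...#..
.#....
..#.#.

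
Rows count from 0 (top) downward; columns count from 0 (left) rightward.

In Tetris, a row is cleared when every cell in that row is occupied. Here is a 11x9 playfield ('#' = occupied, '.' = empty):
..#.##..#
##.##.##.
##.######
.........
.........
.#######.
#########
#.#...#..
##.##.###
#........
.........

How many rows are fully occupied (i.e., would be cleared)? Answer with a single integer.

Check each row:
  row 0: 5 empty cells -> not full
  row 1: 3 empty cells -> not full
  row 2: 1 empty cell -> not full
  row 3: 9 empty cells -> not full
  row 4: 9 empty cells -> not full
  row 5: 2 empty cells -> not full
  row 6: 0 empty cells -> FULL (clear)
  row 7: 6 empty cells -> not full
  row 8: 2 empty cells -> not full
  row 9: 8 empty cells -> not full
  row 10: 9 empty cells -> not full
Total rows cleared: 1

Answer: 1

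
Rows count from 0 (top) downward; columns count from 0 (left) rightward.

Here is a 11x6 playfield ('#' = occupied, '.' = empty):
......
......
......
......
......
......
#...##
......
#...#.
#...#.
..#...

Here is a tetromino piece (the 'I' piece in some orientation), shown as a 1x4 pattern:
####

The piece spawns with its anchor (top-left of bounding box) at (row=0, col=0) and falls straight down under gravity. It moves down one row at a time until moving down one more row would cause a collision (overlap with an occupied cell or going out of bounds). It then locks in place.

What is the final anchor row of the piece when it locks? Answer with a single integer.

Answer: 5

Derivation:
Spawn at (row=0, col=0). Try each row:
  row 0: fits
  row 1: fits
  row 2: fits
  row 3: fits
  row 4: fits
  row 5: fits
  row 6: blocked -> lock at row 5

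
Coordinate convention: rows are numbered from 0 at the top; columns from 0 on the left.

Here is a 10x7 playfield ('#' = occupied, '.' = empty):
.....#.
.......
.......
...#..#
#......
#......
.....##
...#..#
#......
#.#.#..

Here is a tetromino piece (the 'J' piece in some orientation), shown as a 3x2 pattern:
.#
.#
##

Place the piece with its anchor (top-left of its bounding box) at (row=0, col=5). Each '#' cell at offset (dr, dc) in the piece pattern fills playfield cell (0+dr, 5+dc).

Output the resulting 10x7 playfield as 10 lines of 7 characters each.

Answer: .....##
......#
.....##
...#..#
#......
#......
.....##
...#..#
#......
#.#.#..

Derivation:
Fill (0+0,5+1) = (0,6)
Fill (0+1,5+1) = (1,6)
Fill (0+2,5+0) = (2,5)
Fill (0+2,5+1) = (2,6)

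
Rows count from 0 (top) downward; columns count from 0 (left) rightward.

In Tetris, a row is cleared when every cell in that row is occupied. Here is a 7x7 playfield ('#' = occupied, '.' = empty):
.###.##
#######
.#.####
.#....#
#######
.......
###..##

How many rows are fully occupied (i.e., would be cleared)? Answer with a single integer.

Check each row:
  row 0: 2 empty cells -> not full
  row 1: 0 empty cells -> FULL (clear)
  row 2: 2 empty cells -> not full
  row 3: 5 empty cells -> not full
  row 4: 0 empty cells -> FULL (clear)
  row 5: 7 empty cells -> not full
  row 6: 2 empty cells -> not full
Total rows cleared: 2

Answer: 2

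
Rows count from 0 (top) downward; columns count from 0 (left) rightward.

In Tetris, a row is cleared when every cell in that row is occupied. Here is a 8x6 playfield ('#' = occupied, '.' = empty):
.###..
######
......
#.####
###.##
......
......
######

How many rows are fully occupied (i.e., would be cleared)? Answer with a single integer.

Check each row:
  row 0: 3 empty cells -> not full
  row 1: 0 empty cells -> FULL (clear)
  row 2: 6 empty cells -> not full
  row 3: 1 empty cell -> not full
  row 4: 1 empty cell -> not full
  row 5: 6 empty cells -> not full
  row 6: 6 empty cells -> not full
  row 7: 0 empty cells -> FULL (clear)
Total rows cleared: 2

Answer: 2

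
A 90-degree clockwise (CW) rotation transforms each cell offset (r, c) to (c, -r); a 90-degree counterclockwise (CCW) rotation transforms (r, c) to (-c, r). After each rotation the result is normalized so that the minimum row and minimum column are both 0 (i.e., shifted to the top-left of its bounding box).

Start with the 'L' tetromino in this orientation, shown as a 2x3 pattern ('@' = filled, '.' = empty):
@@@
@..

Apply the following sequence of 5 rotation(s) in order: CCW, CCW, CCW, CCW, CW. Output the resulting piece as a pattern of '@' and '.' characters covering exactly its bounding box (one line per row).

Start:
@@@
@..
After rotation 1 (CCW):
@.
@.
@@
After rotation 2 (CCW):
..@
@@@
After rotation 3 (CCW):
@@
.@
.@
After rotation 4 (CCW):
@@@
@..
After rotation 5 (CW):
@@
.@
.@

Answer: @@
.@
.@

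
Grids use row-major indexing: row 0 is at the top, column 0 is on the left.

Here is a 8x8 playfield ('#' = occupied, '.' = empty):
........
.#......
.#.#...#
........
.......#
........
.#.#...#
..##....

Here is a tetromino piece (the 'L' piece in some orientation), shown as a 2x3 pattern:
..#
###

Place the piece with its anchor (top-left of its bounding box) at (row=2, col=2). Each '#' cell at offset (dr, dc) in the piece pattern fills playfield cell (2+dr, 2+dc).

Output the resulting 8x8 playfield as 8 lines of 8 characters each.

Fill (2+0,2+2) = (2,4)
Fill (2+1,2+0) = (3,2)
Fill (2+1,2+1) = (3,3)
Fill (2+1,2+2) = (3,4)

Answer: ........
.#......
.#.##..#
..###...
.......#
........
.#.#...#
..##....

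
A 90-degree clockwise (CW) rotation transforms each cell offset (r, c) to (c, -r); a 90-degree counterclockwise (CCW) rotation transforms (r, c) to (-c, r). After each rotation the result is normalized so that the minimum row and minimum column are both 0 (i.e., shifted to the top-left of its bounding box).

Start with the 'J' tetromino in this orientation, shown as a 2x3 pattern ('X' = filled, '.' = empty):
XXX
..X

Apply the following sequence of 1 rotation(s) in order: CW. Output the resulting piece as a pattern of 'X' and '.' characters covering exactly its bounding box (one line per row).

Start:
XXX
..X
After rotation 1 (CW):
.X
.X
XX

Answer: .X
.X
XX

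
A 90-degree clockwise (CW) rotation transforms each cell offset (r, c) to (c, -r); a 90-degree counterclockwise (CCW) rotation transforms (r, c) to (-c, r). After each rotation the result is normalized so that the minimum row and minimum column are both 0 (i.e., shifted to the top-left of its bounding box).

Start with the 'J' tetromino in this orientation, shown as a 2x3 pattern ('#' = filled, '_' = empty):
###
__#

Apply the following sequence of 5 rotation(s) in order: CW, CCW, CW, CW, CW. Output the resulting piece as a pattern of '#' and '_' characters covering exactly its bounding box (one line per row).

Answer: ##
#_
#_

Derivation:
Start:
###
__#
After rotation 1 (CW):
_#
_#
##
After rotation 2 (CCW):
###
__#
After rotation 3 (CW):
_#
_#
##
After rotation 4 (CW):
#__
###
After rotation 5 (CW):
##
#_
#_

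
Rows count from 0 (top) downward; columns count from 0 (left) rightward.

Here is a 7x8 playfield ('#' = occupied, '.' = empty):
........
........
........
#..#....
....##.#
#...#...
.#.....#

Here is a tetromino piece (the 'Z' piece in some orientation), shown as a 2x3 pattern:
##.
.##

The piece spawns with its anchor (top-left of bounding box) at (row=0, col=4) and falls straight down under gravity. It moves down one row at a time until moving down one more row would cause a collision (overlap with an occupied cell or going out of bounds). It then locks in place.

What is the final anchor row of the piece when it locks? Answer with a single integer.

Answer: 2

Derivation:
Spawn at (row=0, col=4). Try each row:
  row 0: fits
  row 1: fits
  row 2: fits
  row 3: blocked -> lock at row 2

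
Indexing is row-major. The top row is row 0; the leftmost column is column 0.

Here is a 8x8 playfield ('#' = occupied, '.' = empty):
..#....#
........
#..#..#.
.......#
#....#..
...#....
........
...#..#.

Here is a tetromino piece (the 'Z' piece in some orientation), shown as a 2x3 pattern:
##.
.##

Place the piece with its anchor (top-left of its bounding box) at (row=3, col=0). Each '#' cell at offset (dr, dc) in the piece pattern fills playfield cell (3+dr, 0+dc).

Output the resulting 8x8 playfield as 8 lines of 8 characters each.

Fill (3+0,0+0) = (3,0)
Fill (3+0,0+1) = (3,1)
Fill (3+1,0+1) = (4,1)
Fill (3+1,0+2) = (4,2)

Answer: ..#....#
........
#..#..#.
##.....#
###..#..
...#....
........
...#..#.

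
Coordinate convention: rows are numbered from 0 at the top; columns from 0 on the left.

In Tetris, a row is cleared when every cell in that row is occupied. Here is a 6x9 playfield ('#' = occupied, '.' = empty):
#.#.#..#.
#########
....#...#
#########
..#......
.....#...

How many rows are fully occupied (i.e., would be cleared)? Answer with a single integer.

Check each row:
  row 0: 5 empty cells -> not full
  row 1: 0 empty cells -> FULL (clear)
  row 2: 7 empty cells -> not full
  row 3: 0 empty cells -> FULL (clear)
  row 4: 8 empty cells -> not full
  row 5: 8 empty cells -> not full
Total rows cleared: 2

Answer: 2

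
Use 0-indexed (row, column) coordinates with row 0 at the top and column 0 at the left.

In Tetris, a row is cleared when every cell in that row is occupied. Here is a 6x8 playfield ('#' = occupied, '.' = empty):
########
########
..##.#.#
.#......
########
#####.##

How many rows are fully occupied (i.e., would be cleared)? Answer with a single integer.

Check each row:
  row 0: 0 empty cells -> FULL (clear)
  row 1: 0 empty cells -> FULL (clear)
  row 2: 4 empty cells -> not full
  row 3: 7 empty cells -> not full
  row 4: 0 empty cells -> FULL (clear)
  row 5: 1 empty cell -> not full
Total rows cleared: 3

Answer: 3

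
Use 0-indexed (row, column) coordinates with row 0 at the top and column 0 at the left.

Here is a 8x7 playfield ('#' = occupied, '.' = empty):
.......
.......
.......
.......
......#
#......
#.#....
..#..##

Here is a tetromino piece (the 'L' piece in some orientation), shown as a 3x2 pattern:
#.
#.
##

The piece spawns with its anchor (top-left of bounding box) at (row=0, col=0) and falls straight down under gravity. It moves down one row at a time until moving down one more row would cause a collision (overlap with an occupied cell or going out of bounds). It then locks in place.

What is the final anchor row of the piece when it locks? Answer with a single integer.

Answer: 2

Derivation:
Spawn at (row=0, col=0). Try each row:
  row 0: fits
  row 1: fits
  row 2: fits
  row 3: blocked -> lock at row 2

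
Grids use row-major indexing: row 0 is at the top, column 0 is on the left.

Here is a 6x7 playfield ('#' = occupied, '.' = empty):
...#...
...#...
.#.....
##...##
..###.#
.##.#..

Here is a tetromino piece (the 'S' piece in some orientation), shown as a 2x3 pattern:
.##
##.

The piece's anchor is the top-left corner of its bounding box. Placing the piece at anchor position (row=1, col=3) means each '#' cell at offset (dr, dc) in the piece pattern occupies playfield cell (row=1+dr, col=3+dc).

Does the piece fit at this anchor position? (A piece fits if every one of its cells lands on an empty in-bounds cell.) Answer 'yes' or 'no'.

Answer: yes

Derivation:
Check each piece cell at anchor (1, 3):
  offset (0,1) -> (1,4): empty -> OK
  offset (0,2) -> (1,5): empty -> OK
  offset (1,0) -> (2,3): empty -> OK
  offset (1,1) -> (2,4): empty -> OK
All cells valid: yes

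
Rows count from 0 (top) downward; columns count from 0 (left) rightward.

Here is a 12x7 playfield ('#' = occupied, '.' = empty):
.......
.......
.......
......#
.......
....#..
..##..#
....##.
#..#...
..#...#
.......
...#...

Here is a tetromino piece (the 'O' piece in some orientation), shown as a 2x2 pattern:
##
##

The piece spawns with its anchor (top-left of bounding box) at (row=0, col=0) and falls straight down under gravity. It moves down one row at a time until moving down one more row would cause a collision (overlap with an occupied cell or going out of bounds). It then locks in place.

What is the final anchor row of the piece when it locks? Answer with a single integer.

Spawn at (row=0, col=0). Try each row:
  row 0: fits
  row 1: fits
  row 2: fits
  row 3: fits
  row 4: fits
  row 5: fits
  row 6: fits
  row 7: blocked -> lock at row 6

Answer: 6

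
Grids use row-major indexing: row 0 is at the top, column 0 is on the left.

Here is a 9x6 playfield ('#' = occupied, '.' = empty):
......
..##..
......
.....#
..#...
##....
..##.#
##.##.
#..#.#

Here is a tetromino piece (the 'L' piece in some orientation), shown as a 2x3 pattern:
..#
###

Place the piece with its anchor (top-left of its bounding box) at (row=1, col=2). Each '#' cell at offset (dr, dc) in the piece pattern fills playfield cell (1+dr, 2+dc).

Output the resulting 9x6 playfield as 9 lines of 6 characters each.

Fill (1+0,2+2) = (1,4)
Fill (1+1,2+0) = (2,2)
Fill (1+1,2+1) = (2,3)
Fill (1+1,2+2) = (2,4)

Answer: ......
..###.
..###.
.....#
..#...
##....
..##.#
##.##.
#..#.#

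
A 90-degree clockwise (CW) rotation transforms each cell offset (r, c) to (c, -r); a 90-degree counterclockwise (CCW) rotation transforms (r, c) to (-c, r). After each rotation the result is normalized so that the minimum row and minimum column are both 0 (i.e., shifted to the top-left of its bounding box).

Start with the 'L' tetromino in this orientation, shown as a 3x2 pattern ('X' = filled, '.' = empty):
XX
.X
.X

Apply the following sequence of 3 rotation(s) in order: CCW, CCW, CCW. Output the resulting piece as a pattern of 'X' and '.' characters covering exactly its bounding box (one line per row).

Start:
XX
.X
.X
After rotation 1 (CCW):
XXX
X..
After rotation 2 (CCW):
X.
X.
XX
After rotation 3 (CCW):
..X
XXX

Answer: ..X
XXX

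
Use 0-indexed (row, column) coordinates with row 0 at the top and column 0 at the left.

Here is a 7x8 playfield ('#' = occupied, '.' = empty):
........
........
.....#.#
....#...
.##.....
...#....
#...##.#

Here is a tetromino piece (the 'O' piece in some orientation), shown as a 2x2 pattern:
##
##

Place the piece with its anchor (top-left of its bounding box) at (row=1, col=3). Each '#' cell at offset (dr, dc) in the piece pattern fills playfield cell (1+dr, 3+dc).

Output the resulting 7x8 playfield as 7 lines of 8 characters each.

Fill (1+0,3+0) = (1,3)
Fill (1+0,3+1) = (1,4)
Fill (1+1,3+0) = (2,3)
Fill (1+1,3+1) = (2,4)

Answer: ........
...##...
...###.#
....#...
.##.....
...#....
#...##.#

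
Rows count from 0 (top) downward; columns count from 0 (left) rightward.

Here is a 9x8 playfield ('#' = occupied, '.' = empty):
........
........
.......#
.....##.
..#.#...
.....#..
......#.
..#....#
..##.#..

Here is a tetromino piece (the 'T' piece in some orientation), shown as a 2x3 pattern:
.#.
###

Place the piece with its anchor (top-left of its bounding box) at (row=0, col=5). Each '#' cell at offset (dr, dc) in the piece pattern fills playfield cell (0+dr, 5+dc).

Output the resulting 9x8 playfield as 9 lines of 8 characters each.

Fill (0+0,5+1) = (0,6)
Fill (0+1,5+0) = (1,5)
Fill (0+1,5+1) = (1,6)
Fill (0+1,5+2) = (1,7)

Answer: ......#.
.....###
.......#
.....##.
..#.#...
.....#..
......#.
..#....#
..##.#..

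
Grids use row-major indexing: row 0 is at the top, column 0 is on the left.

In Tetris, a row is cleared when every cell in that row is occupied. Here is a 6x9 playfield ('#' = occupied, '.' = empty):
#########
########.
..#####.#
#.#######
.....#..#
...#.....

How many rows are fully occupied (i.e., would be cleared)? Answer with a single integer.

Check each row:
  row 0: 0 empty cells -> FULL (clear)
  row 1: 1 empty cell -> not full
  row 2: 3 empty cells -> not full
  row 3: 1 empty cell -> not full
  row 4: 7 empty cells -> not full
  row 5: 8 empty cells -> not full
Total rows cleared: 1

Answer: 1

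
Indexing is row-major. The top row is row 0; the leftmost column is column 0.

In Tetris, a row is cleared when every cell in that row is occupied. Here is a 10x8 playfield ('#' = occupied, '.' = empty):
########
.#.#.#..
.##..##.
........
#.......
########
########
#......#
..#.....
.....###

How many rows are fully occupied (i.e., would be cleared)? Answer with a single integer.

Check each row:
  row 0: 0 empty cells -> FULL (clear)
  row 1: 5 empty cells -> not full
  row 2: 4 empty cells -> not full
  row 3: 8 empty cells -> not full
  row 4: 7 empty cells -> not full
  row 5: 0 empty cells -> FULL (clear)
  row 6: 0 empty cells -> FULL (clear)
  row 7: 6 empty cells -> not full
  row 8: 7 empty cells -> not full
  row 9: 5 empty cells -> not full
Total rows cleared: 3

Answer: 3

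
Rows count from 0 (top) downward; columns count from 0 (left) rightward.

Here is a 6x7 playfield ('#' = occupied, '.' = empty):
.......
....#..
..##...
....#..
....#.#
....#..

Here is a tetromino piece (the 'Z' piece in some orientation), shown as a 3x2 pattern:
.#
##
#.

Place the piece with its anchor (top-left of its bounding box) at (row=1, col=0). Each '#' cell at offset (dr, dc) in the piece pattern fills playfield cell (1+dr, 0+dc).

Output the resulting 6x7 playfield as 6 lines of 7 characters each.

Fill (1+0,0+1) = (1,1)
Fill (1+1,0+0) = (2,0)
Fill (1+1,0+1) = (2,1)
Fill (1+2,0+0) = (3,0)

Answer: .......
.#..#..
####...
#...#..
....#.#
....#..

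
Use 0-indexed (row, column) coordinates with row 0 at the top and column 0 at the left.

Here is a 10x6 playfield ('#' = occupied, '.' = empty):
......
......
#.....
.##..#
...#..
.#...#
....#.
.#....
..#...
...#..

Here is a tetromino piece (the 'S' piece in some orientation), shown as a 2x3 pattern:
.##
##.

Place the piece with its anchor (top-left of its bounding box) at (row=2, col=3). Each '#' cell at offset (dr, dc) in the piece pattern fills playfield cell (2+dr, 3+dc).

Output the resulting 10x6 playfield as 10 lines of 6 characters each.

Answer: ......
......
#...##
.#####
...#..
.#...#
....#.
.#....
..#...
...#..

Derivation:
Fill (2+0,3+1) = (2,4)
Fill (2+0,3+2) = (2,5)
Fill (2+1,3+0) = (3,3)
Fill (2+1,3+1) = (3,4)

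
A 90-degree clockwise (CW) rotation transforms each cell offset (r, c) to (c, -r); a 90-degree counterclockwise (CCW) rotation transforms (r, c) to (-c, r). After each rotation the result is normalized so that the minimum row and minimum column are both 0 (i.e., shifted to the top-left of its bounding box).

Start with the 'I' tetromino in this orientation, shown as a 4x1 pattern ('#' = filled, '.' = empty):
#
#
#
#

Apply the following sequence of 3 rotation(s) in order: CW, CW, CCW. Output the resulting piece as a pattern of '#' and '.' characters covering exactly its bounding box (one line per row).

Start:
#
#
#
#
After rotation 1 (CW):
####
After rotation 2 (CW):
#
#
#
#
After rotation 3 (CCW):
####

Answer: ####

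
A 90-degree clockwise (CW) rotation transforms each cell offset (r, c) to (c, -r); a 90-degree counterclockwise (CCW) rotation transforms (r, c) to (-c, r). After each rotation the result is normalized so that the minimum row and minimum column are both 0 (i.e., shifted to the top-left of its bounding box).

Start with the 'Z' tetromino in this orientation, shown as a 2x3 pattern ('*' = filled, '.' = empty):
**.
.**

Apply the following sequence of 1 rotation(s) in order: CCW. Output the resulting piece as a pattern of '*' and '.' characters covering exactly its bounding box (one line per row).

Answer: .*
**
*.

Derivation:
Start:
**.
.**
After rotation 1 (CCW):
.*
**
*.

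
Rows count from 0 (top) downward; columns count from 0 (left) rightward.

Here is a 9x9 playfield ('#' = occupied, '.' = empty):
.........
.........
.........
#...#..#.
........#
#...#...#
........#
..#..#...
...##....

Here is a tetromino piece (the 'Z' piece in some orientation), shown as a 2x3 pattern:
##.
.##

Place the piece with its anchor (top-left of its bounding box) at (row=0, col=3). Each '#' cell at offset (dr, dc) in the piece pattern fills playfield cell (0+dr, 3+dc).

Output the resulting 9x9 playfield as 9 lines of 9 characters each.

Fill (0+0,3+0) = (0,3)
Fill (0+0,3+1) = (0,4)
Fill (0+1,3+1) = (1,4)
Fill (0+1,3+2) = (1,5)

Answer: ...##....
....##...
.........
#...#..#.
........#
#...#...#
........#
..#..#...
...##....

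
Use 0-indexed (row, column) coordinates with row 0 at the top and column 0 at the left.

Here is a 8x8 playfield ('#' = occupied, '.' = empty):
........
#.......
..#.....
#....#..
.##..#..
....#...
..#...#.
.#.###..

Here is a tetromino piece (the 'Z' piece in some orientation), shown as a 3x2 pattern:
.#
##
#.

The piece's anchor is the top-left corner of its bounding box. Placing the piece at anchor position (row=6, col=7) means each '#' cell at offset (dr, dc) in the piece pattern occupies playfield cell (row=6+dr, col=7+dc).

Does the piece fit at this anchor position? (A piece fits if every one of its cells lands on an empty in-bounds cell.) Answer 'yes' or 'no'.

Answer: no

Derivation:
Check each piece cell at anchor (6, 7):
  offset (0,1) -> (6,8): out of bounds -> FAIL
  offset (1,0) -> (7,7): empty -> OK
  offset (1,1) -> (7,8): out of bounds -> FAIL
  offset (2,0) -> (8,7): out of bounds -> FAIL
All cells valid: no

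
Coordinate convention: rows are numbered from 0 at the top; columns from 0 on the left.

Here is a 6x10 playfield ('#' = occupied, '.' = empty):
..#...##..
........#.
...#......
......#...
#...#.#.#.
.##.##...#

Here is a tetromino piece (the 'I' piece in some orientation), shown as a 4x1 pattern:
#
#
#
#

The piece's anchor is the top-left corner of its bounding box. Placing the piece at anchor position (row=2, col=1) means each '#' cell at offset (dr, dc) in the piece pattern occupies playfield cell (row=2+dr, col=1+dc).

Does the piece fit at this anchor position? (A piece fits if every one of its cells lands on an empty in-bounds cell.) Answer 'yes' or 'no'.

Answer: no

Derivation:
Check each piece cell at anchor (2, 1):
  offset (0,0) -> (2,1): empty -> OK
  offset (1,0) -> (3,1): empty -> OK
  offset (2,0) -> (4,1): empty -> OK
  offset (3,0) -> (5,1): occupied ('#') -> FAIL
All cells valid: no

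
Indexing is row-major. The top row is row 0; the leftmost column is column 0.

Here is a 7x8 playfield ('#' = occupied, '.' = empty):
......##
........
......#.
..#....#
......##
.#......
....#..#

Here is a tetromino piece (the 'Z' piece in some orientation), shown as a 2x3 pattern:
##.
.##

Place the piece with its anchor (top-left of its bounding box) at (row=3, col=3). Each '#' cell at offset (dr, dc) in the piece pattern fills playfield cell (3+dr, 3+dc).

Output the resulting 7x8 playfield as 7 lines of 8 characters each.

Fill (3+0,3+0) = (3,3)
Fill (3+0,3+1) = (3,4)
Fill (3+1,3+1) = (4,4)
Fill (3+1,3+2) = (4,5)

Answer: ......##
........
......#.
..###..#
....####
.#......
....#..#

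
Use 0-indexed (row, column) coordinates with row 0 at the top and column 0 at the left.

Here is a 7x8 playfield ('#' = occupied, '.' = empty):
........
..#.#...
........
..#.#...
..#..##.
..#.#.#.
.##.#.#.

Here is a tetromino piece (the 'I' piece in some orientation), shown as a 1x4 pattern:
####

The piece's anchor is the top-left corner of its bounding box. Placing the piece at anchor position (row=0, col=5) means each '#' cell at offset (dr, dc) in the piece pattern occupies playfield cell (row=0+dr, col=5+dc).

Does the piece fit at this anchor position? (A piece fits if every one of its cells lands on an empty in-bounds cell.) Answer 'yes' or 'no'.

Check each piece cell at anchor (0, 5):
  offset (0,0) -> (0,5): empty -> OK
  offset (0,1) -> (0,6): empty -> OK
  offset (0,2) -> (0,7): empty -> OK
  offset (0,3) -> (0,8): out of bounds -> FAIL
All cells valid: no

Answer: no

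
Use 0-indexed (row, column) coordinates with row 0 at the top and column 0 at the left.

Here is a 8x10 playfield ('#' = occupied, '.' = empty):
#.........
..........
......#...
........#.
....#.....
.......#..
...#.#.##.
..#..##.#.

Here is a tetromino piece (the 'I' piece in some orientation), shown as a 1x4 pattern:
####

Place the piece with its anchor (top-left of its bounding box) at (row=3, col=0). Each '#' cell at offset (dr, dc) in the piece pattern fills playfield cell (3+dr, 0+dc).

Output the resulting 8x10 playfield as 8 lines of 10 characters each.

Fill (3+0,0+0) = (3,0)
Fill (3+0,0+1) = (3,1)
Fill (3+0,0+2) = (3,2)
Fill (3+0,0+3) = (3,3)

Answer: #.........
..........
......#...
####....#.
....#.....
.......#..
...#.#.##.
..#..##.#.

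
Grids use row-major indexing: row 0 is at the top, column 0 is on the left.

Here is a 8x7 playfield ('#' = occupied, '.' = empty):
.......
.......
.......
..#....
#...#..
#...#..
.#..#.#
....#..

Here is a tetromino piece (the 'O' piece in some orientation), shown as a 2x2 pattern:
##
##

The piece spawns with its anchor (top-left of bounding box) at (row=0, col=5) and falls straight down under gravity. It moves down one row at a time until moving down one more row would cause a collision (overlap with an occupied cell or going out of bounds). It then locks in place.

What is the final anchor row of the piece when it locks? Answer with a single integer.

Answer: 4

Derivation:
Spawn at (row=0, col=5). Try each row:
  row 0: fits
  row 1: fits
  row 2: fits
  row 3: fits
  row 4: fits
  row 5: blocked -> lock at row 4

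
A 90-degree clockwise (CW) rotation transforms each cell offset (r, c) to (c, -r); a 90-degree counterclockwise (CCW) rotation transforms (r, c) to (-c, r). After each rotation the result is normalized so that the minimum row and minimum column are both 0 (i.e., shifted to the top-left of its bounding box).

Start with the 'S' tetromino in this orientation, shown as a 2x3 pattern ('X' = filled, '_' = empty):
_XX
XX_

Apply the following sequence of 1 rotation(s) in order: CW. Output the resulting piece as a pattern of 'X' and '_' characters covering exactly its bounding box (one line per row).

Answer: X_
XX
_X

Derivation:
Start:
_XX
XX_
After rotation 1 (CW):
X_
XX
_X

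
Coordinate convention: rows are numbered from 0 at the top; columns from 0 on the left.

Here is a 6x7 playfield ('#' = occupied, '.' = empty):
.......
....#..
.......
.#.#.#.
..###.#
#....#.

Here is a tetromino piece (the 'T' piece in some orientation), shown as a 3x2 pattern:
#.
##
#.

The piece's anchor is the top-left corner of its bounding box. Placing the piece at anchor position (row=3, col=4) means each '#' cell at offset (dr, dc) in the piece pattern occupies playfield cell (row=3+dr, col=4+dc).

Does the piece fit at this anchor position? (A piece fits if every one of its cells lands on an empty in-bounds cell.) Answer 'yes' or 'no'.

Check each piece cell at anchor (3, 4):
  offset (0,0) -> (3,4): empty -> OK
  offset (1,0) -> (4,4): occupied ('#') -> FAIL
  offset (1,1) -> (4,5): empty -> OK
  offset (2,0) -> (5,4): empty -> OK
All cells valid: no

Answer: no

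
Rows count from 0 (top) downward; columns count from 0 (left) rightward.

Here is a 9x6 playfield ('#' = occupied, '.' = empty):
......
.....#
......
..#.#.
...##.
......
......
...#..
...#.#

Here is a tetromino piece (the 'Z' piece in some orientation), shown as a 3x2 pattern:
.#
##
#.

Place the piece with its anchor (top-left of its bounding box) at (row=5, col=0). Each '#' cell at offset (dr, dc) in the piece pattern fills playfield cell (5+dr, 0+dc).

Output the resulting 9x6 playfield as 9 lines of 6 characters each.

Fill (5+0,0+1) = (5,1)
Fill (5+1,0+0) = (6,0)
Fill (5+1,0+1) = (6,1)
Fill (5+2,0+0) = (7,0)

Answer: ......
.....#
......
..#.#.
...##.
.#....
##....
#..#..
...#.#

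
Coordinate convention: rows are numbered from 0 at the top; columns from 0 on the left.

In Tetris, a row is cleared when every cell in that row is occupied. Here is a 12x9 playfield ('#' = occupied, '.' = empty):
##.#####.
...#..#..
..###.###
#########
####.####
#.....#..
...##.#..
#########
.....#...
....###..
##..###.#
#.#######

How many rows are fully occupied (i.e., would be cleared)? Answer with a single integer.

Check each row:
  row 0: 2 empty cells -> not full
  row 1: 7 empty cells -> not full
  row 2: 3 empty cells -> not full
  row 3: 0 empty cells -> FULL (clear)
  row 4: 1 empty cell -> not full
  row 5: 7 empty cells -> not full
  row 6: 6 empty cells -> not full
  row 7: 0 empty cells -> FULL (clear)
  row 8: 8 empty cells -> not full
  row 9: 6 empty cells -> not full
  row 10: 3 empty cells -> not full
  row 11: 1 empty cell -> not full
Total rows cleared: 2

Answer: 2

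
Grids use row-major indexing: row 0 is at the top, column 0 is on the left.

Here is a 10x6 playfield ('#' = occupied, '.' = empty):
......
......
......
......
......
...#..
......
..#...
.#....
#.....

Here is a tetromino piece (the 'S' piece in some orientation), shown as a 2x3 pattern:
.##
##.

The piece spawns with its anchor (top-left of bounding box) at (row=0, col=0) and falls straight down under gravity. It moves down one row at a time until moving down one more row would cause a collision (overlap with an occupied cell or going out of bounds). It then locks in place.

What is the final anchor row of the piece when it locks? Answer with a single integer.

Spawn at (row=0, col=0). Try each row:
  row 0: fits
  row 1: fits
  row 2: fits
  row 3: fits
  row 4: fits
  row 5: fits
  row 6: fits
  row 7: blocked -> lock at row 6

Answer: 6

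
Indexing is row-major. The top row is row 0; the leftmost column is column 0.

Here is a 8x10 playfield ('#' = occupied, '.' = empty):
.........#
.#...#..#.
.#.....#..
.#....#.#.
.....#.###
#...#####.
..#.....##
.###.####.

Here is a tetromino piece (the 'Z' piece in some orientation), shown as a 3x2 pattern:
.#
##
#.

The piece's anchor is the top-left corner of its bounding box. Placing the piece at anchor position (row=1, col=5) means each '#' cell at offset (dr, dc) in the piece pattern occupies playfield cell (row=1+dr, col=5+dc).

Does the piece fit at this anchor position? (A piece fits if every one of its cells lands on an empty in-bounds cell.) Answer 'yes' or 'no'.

Check each piece cell at anchor (1, 5):
  offset (0,1) -> (1,6): empty -> OK
  offset (1,0) -> (2,5): empty -> OK
  offset (1,1) -> (2,6): empty -> OK
  offset (2,0) -> (3,5): empty -> OK
All cells valid: yes

Answer: yes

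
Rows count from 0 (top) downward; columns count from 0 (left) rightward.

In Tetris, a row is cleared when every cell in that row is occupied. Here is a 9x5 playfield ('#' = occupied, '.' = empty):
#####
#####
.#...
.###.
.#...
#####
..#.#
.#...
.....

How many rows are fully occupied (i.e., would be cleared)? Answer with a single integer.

Check each row:
  row 0: 0 empty cells -> FULL (clear)
  row 1: 0 empty cells -> FULL (clear)
  row 2: 4 empty cells -> not full
  row 3: 2 empty cells -> not full
  row 4: 4 empty cells -> not full
  row 5: 0 empty cells -> FULL (clear)
  row 6: 3 empty cells -> not full
  row 7: 4 empty cells -> not full
  row 8: 5 empty cells -> not full
Total rows cleared: 3

Answer: 3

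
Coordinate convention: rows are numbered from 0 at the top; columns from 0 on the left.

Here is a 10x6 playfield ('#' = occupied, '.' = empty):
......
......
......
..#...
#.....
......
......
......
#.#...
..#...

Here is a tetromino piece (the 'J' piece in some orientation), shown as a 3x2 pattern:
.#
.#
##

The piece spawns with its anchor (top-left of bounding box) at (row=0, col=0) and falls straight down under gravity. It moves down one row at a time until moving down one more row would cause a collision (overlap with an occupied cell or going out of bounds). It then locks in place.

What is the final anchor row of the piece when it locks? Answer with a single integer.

Spawn at (row=0, col=0). Try each row:
  row 0: fits
  row 1: fits
  row 2: blocked -> lock at row 1

Answer: 1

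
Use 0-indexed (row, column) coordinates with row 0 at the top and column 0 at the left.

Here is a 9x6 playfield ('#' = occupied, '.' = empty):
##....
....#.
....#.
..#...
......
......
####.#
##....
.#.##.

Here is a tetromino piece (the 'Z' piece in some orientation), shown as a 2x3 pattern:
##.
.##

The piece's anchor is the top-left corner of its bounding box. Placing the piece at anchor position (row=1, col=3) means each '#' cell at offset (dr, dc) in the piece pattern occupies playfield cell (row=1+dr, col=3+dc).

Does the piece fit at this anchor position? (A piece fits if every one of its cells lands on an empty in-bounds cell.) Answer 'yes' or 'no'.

Check each piece cell at anchor (1, 3):
  offset (0,0) -> (1,3): empty -> OK
  offset (0,1) -> (1,4): occupied ('#') -> FAIL
  offset (1,1) -> (2,4): occupied ('#') -> FAIL
  offset (1,2) -> (2,5): empty -> OK
All cells valid: no

Answer: no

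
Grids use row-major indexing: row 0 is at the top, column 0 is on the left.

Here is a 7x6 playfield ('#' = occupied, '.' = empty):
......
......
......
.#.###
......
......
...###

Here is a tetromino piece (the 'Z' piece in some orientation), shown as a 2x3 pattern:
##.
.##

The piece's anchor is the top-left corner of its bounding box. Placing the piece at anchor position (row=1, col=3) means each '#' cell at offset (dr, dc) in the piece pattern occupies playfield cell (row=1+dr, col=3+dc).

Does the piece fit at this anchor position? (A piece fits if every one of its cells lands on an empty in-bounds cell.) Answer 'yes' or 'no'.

Answer: yes

Derivation:
Check each piece cell at anchor (1, 3):
  offset (0,0) -> (1,3): empty -> OK
  offset (0,1) -> (1,4): empty -> OK
  offset (1,1) -> (2,4): empty -> OK
  offset (1,2) -> (2,5): empty -> OK
All cells valid: yes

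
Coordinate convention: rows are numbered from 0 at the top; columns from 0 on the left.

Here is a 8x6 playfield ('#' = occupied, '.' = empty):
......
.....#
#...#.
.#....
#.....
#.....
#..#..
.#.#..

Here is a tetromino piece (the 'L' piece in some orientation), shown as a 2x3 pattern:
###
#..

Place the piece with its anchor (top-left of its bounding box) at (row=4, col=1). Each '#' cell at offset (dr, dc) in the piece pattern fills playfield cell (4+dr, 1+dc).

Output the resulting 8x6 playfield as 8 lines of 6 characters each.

Answer: ......
.....#
#...#.
.#....
####..
##....
#..#..
.#.#..

Derivation:
Fill (4+0,1+0) = (4,1)
Fill (4+0,1+1) = (4,2)
Fill (4+0,1+2) = (4,3)
Fill (4+1,1+0) = (5,1)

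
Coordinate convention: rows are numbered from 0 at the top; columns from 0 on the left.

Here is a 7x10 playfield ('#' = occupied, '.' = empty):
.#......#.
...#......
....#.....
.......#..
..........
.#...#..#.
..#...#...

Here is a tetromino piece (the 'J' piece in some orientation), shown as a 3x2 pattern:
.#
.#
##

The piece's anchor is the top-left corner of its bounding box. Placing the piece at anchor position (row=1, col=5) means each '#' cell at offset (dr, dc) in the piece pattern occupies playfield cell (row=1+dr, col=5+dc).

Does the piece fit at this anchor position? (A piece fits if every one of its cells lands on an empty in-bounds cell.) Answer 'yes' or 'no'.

Answer: yes

Derivation:
Check each piece cell at anchor (1, 5):
  offset (0,1) -> (1,6): empty -> OK
  offset (1,1) -> (2,6): empty -> OK
  offset (2,0) -> (3,5): empty -> OK
  offset (2,1) -> (3,6): empty -> OK
All cells valid: yes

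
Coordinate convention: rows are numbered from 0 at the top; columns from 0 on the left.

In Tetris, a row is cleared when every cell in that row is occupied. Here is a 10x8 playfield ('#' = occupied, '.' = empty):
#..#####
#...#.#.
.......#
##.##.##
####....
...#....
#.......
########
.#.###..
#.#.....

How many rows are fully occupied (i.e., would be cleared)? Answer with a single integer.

Check each row:
  row 0: 2 empty cells -> not full
  row 1: 5 empty cells -> not full
  row 2: 7 empty cells -> not full
  row 3: 2 empty cells -> not full
  row 4: 4 empty cells -> not full
  row 5: 7 empty cells -> not full
  row 6: 7 empty cells -> not full
  row 7: 0 empty cells -> FULL (clear)
  row 8: 4 empty cells -> not full
  row 9: 6 empty cells -> not full
Total rows cleared: 1

Answer: 1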